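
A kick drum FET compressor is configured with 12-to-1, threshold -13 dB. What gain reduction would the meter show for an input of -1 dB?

11 dB

Overshoot = -1 − (-13) = 12 dB.
A 12:1 ratio leaves 1 dB of that excess.
So the signal is attenuated by 12 − 1 = 11 dB.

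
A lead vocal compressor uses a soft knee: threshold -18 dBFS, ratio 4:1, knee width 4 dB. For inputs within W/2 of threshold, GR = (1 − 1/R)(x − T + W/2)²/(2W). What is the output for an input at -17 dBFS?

x − T + W/2 = -17 − (-18) + 2 = 3.
GR = (1 − 1/4) × 3² / 8 = 0.75 × 9 / 8 = 0.84375 dB.
Output = -17 − 0.84375 = -17.84375 dBFS.

-17.84375 dBFS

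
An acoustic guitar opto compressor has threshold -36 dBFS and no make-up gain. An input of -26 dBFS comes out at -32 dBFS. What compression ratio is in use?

Input overshoot = -26 − (-36) = 10 dB; output overshoot = -32 − (-36) = 4 dB.
Ratio = 10 / 4 = 2.5.

2.5:1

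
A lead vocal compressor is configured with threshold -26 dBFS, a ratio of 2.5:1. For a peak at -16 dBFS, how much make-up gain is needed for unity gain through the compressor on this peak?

6 dB

Overshoot 10 dB → 10/2.5 = 4 dB after compression, so the compressed level is -26 + 4 = -22 dBFS.
Make-up = target − compressed = -16 − (-22) = 6 dB.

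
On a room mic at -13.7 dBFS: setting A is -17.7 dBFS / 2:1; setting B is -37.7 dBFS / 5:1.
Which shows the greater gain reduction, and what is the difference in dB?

B, by 17.2 dB

A: 4 dB over, compressed to 2 dB over, so 2 dB of GR.
B: 24 dB over, compressed to 4.8 dB over, so 19.2 dB of GR.
Difference: 17.2 dB in favour of B.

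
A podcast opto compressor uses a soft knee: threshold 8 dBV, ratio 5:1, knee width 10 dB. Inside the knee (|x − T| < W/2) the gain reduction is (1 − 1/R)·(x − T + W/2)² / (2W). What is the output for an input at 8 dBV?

7 dBV

x − T + W/2 = 8 − 8 + 5 = 5.
GR = (1 − 1/5) × 5² / 20 = 0.8 × 25 / 20 = 1 dB.
Output = 8 − 1 = 7 dBV.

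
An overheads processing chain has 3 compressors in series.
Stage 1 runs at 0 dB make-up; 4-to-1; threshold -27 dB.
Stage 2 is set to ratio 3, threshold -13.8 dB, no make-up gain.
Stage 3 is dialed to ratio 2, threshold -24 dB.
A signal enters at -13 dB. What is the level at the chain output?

Stage 1: 14 dB above -27 dB, reduced 4:1 to 3.5 dB above → -23.5 dB.
Stage 2: -23.5 dB is at or below the -13.8 dB threshold — no compression; output -23.5 dB.
Stage 3: -23.5 dB is 0.5 dB over -24 dB; at 2:1 that becomes 0.25 dB over, giving -23.75 dB.

-23.75 dB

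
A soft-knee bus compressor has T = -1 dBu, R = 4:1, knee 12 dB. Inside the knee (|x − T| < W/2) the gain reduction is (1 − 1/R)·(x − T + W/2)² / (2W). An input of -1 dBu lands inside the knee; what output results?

x − T + W/2 = -1 − (-1) + 6 = 6.
GR = (1 − 1/4) × 6² / 24 = 0.75 × 36 / 24 = 1.125 dB.
Output = -1 − 1.125 = -2.125 dBu.

-2.125 dBu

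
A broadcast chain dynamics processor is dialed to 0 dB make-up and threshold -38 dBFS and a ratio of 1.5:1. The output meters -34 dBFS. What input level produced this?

-32 dBFS

Post-compression overshoot = -34 − (-38) = 4 dB.
Undo the ratio: input overshoot = 4 × 1.5 = 6 dB, giving input = -32 dBFS.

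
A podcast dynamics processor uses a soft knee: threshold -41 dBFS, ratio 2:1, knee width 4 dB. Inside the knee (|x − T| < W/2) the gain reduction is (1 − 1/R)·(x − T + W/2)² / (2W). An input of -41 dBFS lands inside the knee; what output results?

-41.25 dBFS

x − T + W/2 = -41 − (-41) + 2 = 2.
GR = (1 − 1/2) × 2² / 8 = 0.5 × 4 / 8 = 0.25 dB.
Output = -41 − 0.25 = -41.25 dBFS.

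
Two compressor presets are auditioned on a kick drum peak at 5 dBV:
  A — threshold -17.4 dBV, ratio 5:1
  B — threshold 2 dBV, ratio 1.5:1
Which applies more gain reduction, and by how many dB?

A: GR = 22.4 − 22.4/5 = 17.92 dB.
B: GR = 3 − 3/1.5 = 1 dB.
Difference: 16.92 dB in favour of A.

A, by 16.92 dB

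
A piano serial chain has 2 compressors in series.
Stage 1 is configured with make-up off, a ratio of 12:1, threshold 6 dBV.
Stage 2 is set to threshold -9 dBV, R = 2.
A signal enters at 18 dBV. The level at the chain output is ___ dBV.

-1 dBV

Stage 1: 12 dB above 6 dBV, reduced 12:1 to 1 dB above → 7 dBV.
Stage 2: overshoot 16 dB → 16/2 = 8 dB → -1 dBV.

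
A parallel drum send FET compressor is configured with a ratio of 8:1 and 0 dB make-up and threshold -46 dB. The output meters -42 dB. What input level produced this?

-14 dB

The compressed level sits -42 − (-46) = 4 dB over threshold.
Input overshoot = R × output overshoot = 32 dB → input = -46 + 32 = -14 dB.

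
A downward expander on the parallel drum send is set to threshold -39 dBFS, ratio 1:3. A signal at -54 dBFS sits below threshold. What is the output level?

-84 dBFS

Below threshold, a 1:3 expander applies gain = (3−1)×(T − x) of attenuation.
(3−1) × 15 = 30 dB, so output = -54 − 30 = -84 dBFS.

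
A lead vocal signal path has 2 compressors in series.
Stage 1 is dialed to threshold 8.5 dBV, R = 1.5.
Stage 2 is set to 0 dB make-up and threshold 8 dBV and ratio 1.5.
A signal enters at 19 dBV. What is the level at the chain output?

Stage 1: 19 dBV is 10.5 dB over 8.5 dBV; at 1.5:1 that becomes 7 dB over, giving 15.5 dBV.
Stage 2: overshoot 7.5 dB → 7.5/1.5 = 5 dB → 13 dBV.

13 dBV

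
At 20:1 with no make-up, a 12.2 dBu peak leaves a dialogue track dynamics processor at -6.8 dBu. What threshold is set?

Gain reduction = 12.2 − (-6.8) = 19 dB; output overshoot = GR / (R − 1) = 19 / 19 = 1 dB.
Threshold = output − output overshoot = -6.8 − 1 = -7.8 dBu.

-7.8 dBu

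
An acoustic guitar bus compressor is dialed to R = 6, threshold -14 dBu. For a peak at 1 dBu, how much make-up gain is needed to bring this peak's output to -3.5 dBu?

Overshoot 15 dB → 15/6 = 2.5 dB after compression, so the compressed level is -14 + 2.5 = -11.5 dBu.
Make-up = target − compressed = -3.5 − (-11.5) = 8 dB.

8 dB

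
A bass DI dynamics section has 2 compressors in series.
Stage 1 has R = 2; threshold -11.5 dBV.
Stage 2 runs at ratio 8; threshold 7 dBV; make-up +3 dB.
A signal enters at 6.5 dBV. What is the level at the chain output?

0.5 dBV

Stage 1: 18 dB above -11.5 dBV, reduced 2:1 to 9 dB above → -2.5 dBV.
Stage 2: -2.5 dBV ≤ 7 dBV, so stage 2 doesn't engage; make-up brings it to 0.5 dBV.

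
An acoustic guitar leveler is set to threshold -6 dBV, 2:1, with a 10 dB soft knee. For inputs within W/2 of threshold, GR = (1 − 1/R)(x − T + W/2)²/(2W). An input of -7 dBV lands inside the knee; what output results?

-7.4 dBV

x − T + W/2 = -7 − (-6) + 5 = 4.
GR = (1 − 1/2) × 4² / 20 = 0.5 × 16 / 20 = 0.4 dB.
Output = -7 − 0.4 = -7.4 dBV.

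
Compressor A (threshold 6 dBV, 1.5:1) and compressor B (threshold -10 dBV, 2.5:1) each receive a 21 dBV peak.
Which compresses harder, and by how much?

B, by 13.6 dB

A: 15 dB over, compressed to 10 dB over, so 5 dB of GR.
B: 31 dB over, compressed to 12.4 dB over, so 18.6 dB of GR.
Difference: 13.6 dB in favour of B.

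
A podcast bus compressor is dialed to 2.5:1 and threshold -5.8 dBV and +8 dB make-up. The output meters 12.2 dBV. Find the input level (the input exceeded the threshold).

Stripping the +8 dB make-up gives 4.2 dBV at the gain stage.
The compressed level sits 4.2 − (-5.8) = 10 dB over threshold.
Before 2.5:1 compression the overshoot was 10 × 2.5 = 25 dB, so input = -5.8 + 25 = 19.2 dBV.

19.2 dBV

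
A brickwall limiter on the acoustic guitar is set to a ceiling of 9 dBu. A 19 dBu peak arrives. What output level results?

At ∞:1, everything above 9 dBu is held at the ceiling.

9 dBu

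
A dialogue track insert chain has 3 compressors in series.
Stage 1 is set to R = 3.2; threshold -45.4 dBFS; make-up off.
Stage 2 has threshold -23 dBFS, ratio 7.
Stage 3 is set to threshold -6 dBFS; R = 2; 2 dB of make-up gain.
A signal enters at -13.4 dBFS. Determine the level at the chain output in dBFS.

-33.4 dBFS

Stage 1: overshoot 32 dB → 32/3.2 = 10 dB → -35.4 dBFS.
Stage 2: below threshold (-35.4 ≤ -23); passes unchanged; output -35.4 dBFS.
Stage 3: below threshold (-35.4 ≤ -6); passes unchanged; make-up brings it to -33.4 dBFS.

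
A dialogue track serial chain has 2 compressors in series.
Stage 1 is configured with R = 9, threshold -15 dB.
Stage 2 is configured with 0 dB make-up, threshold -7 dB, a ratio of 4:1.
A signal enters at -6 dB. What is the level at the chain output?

Stage 1: overshoot 9 dB → 9/9 = 1 dB → -14 dB.
Stage 2: -14 dB is at or below the -7 dB threshold — no compression; output -14 dB.

-14 dB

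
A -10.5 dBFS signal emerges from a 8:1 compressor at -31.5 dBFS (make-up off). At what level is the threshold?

Let T be the threshold. Output overshoot = (input overshoot)/R, so -31.5 − T = (-10.5 − T)/8.
8·(-31.5 − T) = -10.5 − T → 7·T = -252 − (-10.5) = -241.5.
T = -241.5/7 = -34.5 dBFS.

-34.5 dBFS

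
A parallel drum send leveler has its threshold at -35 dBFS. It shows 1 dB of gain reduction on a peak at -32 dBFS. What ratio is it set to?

Input overshoot = -32 − (-35) = 3 dB.
Output overshoot = 3 − 1 = 2 dB.
Ratio = input overshoot / output overshoot = 3 / 2 = 1.5.

1.5:1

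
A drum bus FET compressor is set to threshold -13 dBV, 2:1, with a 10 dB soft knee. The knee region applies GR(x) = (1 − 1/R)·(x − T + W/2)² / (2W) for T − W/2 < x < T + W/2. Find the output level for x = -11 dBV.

x − T + W/2 = -11 − (-13) + 5 = 7.
GR = (1 − 1/2) × 7² / 20 = 0.5 × 49 / 20 = 1.225 dB.
Output = -11 − 1.225 = -12.225 dBV.

-12.225 dBV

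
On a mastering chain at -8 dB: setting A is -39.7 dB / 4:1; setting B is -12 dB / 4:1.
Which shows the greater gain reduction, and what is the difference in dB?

A, by 20.775 dB

A: 31.7 dB over, compressed to 7.925 dB over, so 23.775 dB of GR.
B: 4 dB over, compressed to 1 dB over, so 3 dB of GR.
A applies 20.775 dB more gain reduction.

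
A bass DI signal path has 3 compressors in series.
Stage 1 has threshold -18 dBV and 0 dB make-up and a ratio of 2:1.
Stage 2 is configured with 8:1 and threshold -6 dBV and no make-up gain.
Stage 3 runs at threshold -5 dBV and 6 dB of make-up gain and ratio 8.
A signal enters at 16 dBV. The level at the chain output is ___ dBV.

0.625 dBV

Stage 1: 16 dBV is 34 dB over -18 dBV; at 2:1 that becomes 17 dB over, giving -1 dBV.
Stage 2: overshoot 5 dB → 5/8 = 0.625 dB → -5.375 dBV.
Stage 3: -5.375 dBV is at or below the -5 dBV threshold — no compression; make-up brings it to 0.625 dBV.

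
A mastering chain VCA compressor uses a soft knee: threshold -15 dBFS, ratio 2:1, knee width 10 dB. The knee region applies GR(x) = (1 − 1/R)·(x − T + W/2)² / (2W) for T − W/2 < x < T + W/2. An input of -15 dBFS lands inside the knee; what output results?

-15.625 dBFS

x − T + W/2 = -15 − (-15) + 5 = 5.
GR = (1 − 1/2) × 5² / 20 = 0.5 × 25 / 20 = 0.625 dB.
Output = -15 − 0.625 = -15.625 dBFS.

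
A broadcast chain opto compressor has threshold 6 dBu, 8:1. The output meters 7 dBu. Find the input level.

14 dBu

The compressed level sits 7 − 6 = 1 dB over threshold.
Undo the ratio: input overshoot = 1 × 8 = 8 dB, giving input = 14 dBu.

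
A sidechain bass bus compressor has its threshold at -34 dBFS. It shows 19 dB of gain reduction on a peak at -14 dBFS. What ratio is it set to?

Input overshoot = -14 − (-34) = 20 dB.
Output overshoot = 20 − 19 = 1 dB.
Ratio = input overshoot / output overshoot = 20 / 1 = 20.

20:1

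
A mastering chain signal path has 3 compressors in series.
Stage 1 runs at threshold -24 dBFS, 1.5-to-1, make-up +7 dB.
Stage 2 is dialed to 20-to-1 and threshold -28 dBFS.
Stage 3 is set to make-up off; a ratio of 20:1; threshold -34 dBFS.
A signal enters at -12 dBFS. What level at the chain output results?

-33.6525 dBFS

Stage 1: -12 dBFS is 12 dB over -24 dBFS; at 1.5:1 that becomes 8 dB over, giving -16 dBFS; +7 dB make-up → -9 dBFS.
Stage 2: 19 dB above -28 dBFS, reduced 20:1 to 0.95 dB above → -27.05 dBFS.
Stage 3: overshoot 6.95 dB → 6.95/20 = 0.3475 dB → -33.6525 dBFS.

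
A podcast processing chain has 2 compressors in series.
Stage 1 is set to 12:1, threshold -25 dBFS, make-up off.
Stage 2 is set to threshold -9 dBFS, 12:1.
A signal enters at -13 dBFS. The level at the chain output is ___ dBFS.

Stage 1: -13 dBFS is 12 dB over -25 dBFS; at 12:1 that becomes 1 dB over, giving -24 dBFS.
Stage 2: below threshold (-24 ≤ -9); passes unchanged; output -24 dBFS.

-24 dBFS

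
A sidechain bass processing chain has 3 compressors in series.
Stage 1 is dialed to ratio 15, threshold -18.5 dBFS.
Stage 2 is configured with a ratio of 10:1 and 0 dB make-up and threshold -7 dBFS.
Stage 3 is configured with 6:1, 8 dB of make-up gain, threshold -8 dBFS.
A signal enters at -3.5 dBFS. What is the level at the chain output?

Stage 1: 15 dB above -18.5 dBFS, reduced 15:1 to 1 dB above → -17.5 dBFS.
Stage 2: -17.5 dBFS is at or below the -7 dBFS threshold — no compression; output -17.5 dBFS.
Stage 3: -17.5 dBFS is at or below the -8 dBFS threshold — no compression; make-up brings it to -9.5 dBFS.

-9.5 dBFS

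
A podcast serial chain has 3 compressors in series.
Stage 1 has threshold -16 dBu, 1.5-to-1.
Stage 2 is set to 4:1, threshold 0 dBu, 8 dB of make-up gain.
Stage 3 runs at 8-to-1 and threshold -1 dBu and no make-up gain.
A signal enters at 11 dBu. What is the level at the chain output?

0.1875 dBu

Stage 1: overshoot 27 dB → 27/1.5 = 18 dB → 2 dBu.
Stage 2: 2 dB above 0 dBu, reduced 4:1 to 0.5 dB above → 0.5 dBu; +8 dB make-up → 8.5 dBu.
Stage 3: 8.5 dBu is 9.5 dB over -1 dBu; at 8:1 that becomes 1.1875 dB over, giving 0.1875 dBu.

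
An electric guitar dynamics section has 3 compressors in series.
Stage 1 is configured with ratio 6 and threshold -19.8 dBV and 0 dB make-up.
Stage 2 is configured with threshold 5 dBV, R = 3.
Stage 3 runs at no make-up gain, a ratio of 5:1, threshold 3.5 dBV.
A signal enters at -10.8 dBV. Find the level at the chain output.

-18.3 dBV

Stage 1: 9 dB above -19.8 dBV, reduced 6:1 to 1.5 dB above → -18.3 dBV.
Stage 2: -18.3 dBV is at or below the 5 dBV threshold — no compression; output -18.3 dBV.
Stage 3: -18.3 dBV ≤ 3.5 dBV, so stage 3 doesn't engage; output -18.3 dBV.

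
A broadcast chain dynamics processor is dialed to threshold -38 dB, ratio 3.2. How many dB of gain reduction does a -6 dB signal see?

22 dB

Overshoot = -6 − (-38) = 32 dB.
At 3.2:1, output sits 32/3.2 = 10 dB above threshold.
Gain reduction = 32 − 10 = 22 dB.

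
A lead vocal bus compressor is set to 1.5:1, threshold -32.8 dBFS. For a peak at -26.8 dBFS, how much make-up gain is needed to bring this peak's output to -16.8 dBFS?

12 dB

The peak compresses to -32.8 + 6/1.5 = -28.8 dBFS.
To reach -16.8 dBFS requires -16.8 − (-28.8) = 12 dB of make-up.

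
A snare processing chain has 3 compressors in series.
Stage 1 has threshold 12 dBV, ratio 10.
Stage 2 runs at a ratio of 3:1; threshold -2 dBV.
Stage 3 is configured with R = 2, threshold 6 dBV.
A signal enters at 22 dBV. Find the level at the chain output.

3 dBV

Stage 1: 22 dBV is 10 dB over 12 dBV; at 10:1 that becomes 1 dB over, giving 13 dBV.
Stage 2: 13 dBV is 15 dB over -2 dBV; at 3:1 that becomes 5 dB over, giving 3 dBV.
Stage 3: 3 dBV is at or below the 6 dBV threshold — no compression; output 3 dBV.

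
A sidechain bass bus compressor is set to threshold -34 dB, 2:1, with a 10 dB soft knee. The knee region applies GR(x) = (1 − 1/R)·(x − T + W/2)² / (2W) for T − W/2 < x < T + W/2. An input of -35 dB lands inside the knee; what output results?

-35.4 dB

x − T + W/2 = -35 − (-34) + 5 = 4.
GR = (1 − 1/2) × 4² / 20 = 0.5 × 16 / 20 = 0.4 dB.
Output = -35 − 0.4 = -35.4 dB.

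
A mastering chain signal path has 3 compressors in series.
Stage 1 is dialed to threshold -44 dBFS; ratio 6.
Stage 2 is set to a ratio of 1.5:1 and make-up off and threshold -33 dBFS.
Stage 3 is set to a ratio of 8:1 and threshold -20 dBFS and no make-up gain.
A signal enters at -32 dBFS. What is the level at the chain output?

Stage 1: overshoot 12 dB → 12/6 = 2 dB → -42 dBFS.
Stage 2: -42 dBFS is at or below the -33 dBFS threshold — no compression; output -42 dBFS.
Stage 3: below threshold (-42 ≤ -20); passes unchanged; output -42 dBFS.

-42 dBFS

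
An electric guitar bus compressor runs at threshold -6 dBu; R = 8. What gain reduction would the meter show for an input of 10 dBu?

14 dB

10 dBu exceeds the threshold by 16 dB.
A 8:1 ratio leaves 2 dB of that excess.
GR = overshoot in − overshoot out = 16 − 2 = 14 dB.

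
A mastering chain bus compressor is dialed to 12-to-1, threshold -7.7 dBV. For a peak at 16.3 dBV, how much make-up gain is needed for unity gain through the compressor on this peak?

Without make-up, output = threshold + overshoot/12 = -7.7 + 2 = -5.7 dBV.
Gap to target: 22 dB.

22 dB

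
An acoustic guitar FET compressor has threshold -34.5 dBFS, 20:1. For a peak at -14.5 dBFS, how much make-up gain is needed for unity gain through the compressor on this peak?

The peak compresses to -34.5 + 20/20 = -33.5 dBFS.
To reach -14.5 dBFS requires -14.5 − (-33.5) = 19 dB of make-up.

19 dB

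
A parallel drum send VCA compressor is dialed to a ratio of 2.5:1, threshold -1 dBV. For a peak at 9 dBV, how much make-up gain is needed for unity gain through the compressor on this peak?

Without make-up, output = threshold + overshoot/2.5 = -1 + 4 = 3 dBV.
Gap to target: 6 dB.

6 dB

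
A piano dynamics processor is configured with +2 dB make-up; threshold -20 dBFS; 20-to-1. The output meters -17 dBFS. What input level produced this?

Stripping the +2 dB make-up gives -19 dBFS at the gain stage.
The compressed level sits -19 − (-20) = 1 dB over threshold.
Input overshoot = R × output overshoot = 20 dB → input = -20 + 20 = 0 dBFS.

0 dBFS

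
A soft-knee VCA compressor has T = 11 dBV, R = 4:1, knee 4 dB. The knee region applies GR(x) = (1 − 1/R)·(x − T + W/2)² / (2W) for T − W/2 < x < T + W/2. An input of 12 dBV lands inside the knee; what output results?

x − T + W/2 = 12 − 11 + 2 = 3.
GR = (1 − 1/4) × 3² / 8 = 0.75 × 9 / 8 = 0.84375 dB.
Output = 12 − 0.84375 = 11.15625 dBV.

11.15625 dBV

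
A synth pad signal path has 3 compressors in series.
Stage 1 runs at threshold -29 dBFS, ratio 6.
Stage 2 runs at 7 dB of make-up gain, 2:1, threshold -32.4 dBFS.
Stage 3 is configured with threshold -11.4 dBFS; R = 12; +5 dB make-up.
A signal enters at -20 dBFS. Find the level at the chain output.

-17.95 dBFS

Stage 1: 9 dB above -29 dBFS, reduced 6:1 to 1.5 dB above → -27.5 dBFS.
Stage 2: -27.5 dBFS is 4.9 dB over -32.4 dBFS; at 2:1 that becomes 2.45 dB over, giving -29.95 dBFS; +7 dB make-up → -22.95 dBFS.
Stage 3: below threshold (-22.95 ≤ -11.4); passes unchanged; make-up brings it to -17.95 dBFS.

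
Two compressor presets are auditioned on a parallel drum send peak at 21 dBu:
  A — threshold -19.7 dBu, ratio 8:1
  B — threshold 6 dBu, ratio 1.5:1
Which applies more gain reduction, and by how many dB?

A: overshoot 40.7 dB → output overshoot 5.0875 dB → GR 35.6125 dB.
B: overshoot 15 dB → output overshoot 10 dB → GR 5 dB.
A reduces 30.6125 dB more.

A, by 30.6125 dB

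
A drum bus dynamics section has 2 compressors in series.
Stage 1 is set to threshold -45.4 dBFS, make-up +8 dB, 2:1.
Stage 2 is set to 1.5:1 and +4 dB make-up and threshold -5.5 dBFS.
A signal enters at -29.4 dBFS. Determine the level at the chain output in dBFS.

Stage 1: -29.4 dBFS is 16 dB over -45.4 dBFS; at 2:1 that becomes 8 dB over, giving -37.4 dBFS; +8 dB make-up → -29.4 dBFS.
Stage 2: -29.4 dBFS ≤ -5.5 dBFS, so stage 2 doesn't engage; make-up brings it to -25.4 dBFS.

-25.4 dBFS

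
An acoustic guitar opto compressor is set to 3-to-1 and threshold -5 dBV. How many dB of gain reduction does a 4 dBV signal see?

6 dB

4 dBV exceeds the threshold by 9 dB.
After 3:1 compression the overshoot becomes 9/3 = 3 dB.
So the signal is attenuated by 9 − 3 = 6 dB.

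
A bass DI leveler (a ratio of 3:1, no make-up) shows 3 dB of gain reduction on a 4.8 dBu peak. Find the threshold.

0.3 dBu

Input is 4.5 dB above T (since output overshoot × R = input overshoot: (1.8 − T)·3 = 4.8 − T gives T = 0.3 dBu).
Check: 0.3 + (4.8 − 0.3)/3 = 0.3 + 1.5 = 1.8 dBu. ✓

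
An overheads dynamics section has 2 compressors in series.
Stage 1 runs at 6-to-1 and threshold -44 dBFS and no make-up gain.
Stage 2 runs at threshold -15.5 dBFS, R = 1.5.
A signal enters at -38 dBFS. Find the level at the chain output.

-43 dBFS

Stage 1: -38 dBFS is 6 dB over -44 dBFS; at 6:1 that becomes 1 dB over, giving -43 dBFS.
Stage 2: below threshold (-43 ≤ -15.5); passes unchanged; output -43 dBFS.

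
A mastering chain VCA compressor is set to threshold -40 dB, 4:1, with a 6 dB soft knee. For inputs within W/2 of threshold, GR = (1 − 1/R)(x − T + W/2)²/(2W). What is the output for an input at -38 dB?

x − T + W/2 = -38 − (-40) + 3 = 5.
GR = (1 − 1/4) × 5² / 12 = 0.75 × 25 / 12 = 1.5625 dB.
Output = -38 − 1.5625 = -39.5625 dB.

-39.5625 dB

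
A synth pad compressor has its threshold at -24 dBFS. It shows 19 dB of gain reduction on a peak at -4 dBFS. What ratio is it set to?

20:1

Input overshoot = -4 − (-24) = 20 dB.
Output overshoot = 20 − 19 = 1 dB.
Ratio = input overshoot / output overshoot = 20 / 1 = 20.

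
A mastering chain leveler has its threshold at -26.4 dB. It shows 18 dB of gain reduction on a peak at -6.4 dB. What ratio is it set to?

10:1

Input overshoot = -6.4 − (-26.4) = 20 dB.
Output overshoot = 20 − 18 = 2 dB.
Ratio = input overshoot / output overshoot = 20 / 2 = 10.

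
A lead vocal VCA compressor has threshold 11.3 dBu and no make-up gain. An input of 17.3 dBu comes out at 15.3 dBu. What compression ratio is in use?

Input overshoot = 17.3 − 11.3 = 6 dB; output overshoot = 15.3 − 11.3 = 4 dB.
Ratio = 6 / 4 = 1.5.

1.5:1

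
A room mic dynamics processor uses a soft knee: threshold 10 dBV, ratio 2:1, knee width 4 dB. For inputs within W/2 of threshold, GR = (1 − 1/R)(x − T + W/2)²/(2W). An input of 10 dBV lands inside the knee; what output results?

9.75 dBV

x − T + W/2 = 10 − 10 + 2 = 2.
GR = (1 − 1/2) × 2² / 8 = 0.5 × 4 / 8 = 0.25 dB.
Output = 10 − 0.25 = 9.75 dBV.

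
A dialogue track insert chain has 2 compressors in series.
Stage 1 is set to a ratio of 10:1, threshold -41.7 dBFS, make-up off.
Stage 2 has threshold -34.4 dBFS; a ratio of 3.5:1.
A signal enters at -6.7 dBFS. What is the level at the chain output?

-38.2 dBFS

Stage 1: -6.7 dBFS is 35 dB over -41.7 dBFS; at 10:1 that becomes 3.5 dB over, giving -38.2 dBFS.
Stage 2: -38.2 dBFS is at or below the -34.4 dBFS threshold — no compression; output -38.2 dBFS.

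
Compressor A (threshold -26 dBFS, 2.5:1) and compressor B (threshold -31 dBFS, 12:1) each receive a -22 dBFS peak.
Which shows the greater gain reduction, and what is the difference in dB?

A: 4 dB over, compressed to 1.6 dB over, so 2.4 dB of GR.
B: 9 dB over, compressed to 0.75 dB over, so 8.25 dB of GR.
Difference: 5.85 dB in favour of B.

B, by 5.85 dB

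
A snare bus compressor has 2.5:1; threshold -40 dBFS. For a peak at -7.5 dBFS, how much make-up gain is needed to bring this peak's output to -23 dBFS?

Without make-up, output = threshold + overshoot/2.5 = -40 + 13 = -27 dBFS.
Gap to target: 4 dB.

4 dB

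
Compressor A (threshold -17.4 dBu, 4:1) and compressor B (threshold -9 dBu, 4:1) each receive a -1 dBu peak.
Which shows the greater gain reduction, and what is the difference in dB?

A: GR = 16.4 − 16.4/4 = 12.3 dB.
B: GR = 8 − 8/4 = 6 dB.
A reduces 6.3 dB more.

A, by 6.3 dB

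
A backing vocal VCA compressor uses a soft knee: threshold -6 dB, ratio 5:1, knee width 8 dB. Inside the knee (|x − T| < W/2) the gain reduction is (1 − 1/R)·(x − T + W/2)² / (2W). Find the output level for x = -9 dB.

-9.05 dB

x − T + W/2 = -9 − (-6) + 4 = 1.
GR = (1 − 1/5) × 1² / 16 = 0.8 × 1 / 16 = 0.05 dB.
Output = -9 − 0.05 = -9.05 dB.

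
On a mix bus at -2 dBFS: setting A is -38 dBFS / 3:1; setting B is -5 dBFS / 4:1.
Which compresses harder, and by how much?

A: 36 dB over, compressed to 12 dB over, so 24 dB of GR.
B: 3 dB over, compressed to 0.75 dB over, so 2.25 dB of GR.
Difference: 21.75 dB in favour of A.

A, by 21.75 dB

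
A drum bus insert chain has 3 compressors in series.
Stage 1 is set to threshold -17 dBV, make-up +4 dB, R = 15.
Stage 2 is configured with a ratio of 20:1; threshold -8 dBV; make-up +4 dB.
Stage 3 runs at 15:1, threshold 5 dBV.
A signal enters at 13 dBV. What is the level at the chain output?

-7 dBV

Stage 1: 13 dBV is 30 dB over -17 dBV; at 15:1 that becomes 2 dB over, giving -15 dBV; +4 dB make-up → -11 dBV.
Stage 2: -11 dBV is at or below the -8 dBV threshold — no compression; make-up brings it to -7 dBV.
Stage 3: -7 dBV is at or below the 5 dBV threshold — no compression; output -7 dBV.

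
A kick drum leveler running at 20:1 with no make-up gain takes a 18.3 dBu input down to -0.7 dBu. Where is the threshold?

Input is 20 dB above T (since output overshoot × R = input overshoot: (-0.7 − T)·20 = 18.3 − T gives T = -1.7 dBu).
Check: -1.7 + (18.3 − (-1.7))/20 = -1.7 + 1 = -0.7 dBu. ✓

-1.7 dBu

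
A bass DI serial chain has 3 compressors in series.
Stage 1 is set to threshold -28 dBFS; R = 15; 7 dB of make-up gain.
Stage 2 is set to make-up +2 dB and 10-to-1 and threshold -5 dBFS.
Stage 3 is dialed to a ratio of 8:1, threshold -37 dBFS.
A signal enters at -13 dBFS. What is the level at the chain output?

Stage 1: 15 dB above -28 dBFS, reduced 15:1 to 1 dB above → -27 dBFS; +7 dB make-up → -20 dBFS.
Stage 2: -20 dBFS is at or below the -5 dBFS threshold — no compression; make-up brings it to -18 dBFS.
Stage 3: 19 dB above -37 dBFS, reduced 8:1 to 2.375 dB above → -34.625 dBFS.

-34.625 dBFS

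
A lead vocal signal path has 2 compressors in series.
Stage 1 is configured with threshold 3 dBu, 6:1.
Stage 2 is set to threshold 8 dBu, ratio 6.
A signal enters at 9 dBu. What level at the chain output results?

Stage 1: 6 dB above 3 dBu, reduced 6:1 to 1 dB above → 4 dBu.
Stage 2: below threshold (4 ≤ 8); passes unchanged; output 4 dBu.

4 dBu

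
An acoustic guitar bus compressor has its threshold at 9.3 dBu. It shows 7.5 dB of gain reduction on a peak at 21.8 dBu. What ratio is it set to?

Input overshoot = 21.8 − 9.3 = 12.5 dB.
Output overshoot = 12.5 − 7.5 = 5 dB.
Ratio = input overshoot / output overshoot = 12.5 / 5 = 2.5.

2.5:1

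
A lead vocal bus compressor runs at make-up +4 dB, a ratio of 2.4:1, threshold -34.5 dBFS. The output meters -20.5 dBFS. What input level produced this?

Stripping the +4 dB make-up gives -24.5 dBFS at the gain stage.
The compressed level sits -24.5 − (-34.5) = 10 dB over threshold.
Input overshoot = R × output overshoot = 24 dB → input = -34.5 + 24 = -10.5 dBFS.

-10.5 dBFS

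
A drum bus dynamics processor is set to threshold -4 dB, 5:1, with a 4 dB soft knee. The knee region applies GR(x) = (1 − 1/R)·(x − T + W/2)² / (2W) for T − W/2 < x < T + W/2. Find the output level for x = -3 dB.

x − T + W/2 = -3 − (-4) + 2 = 3.
GR = (1 − 1/5) × 3² / 8 = 0.8 × 9 / 8 = 0.9 dB.
Output = -3 − 0.9 = -3.9 dB.

-3.9 dB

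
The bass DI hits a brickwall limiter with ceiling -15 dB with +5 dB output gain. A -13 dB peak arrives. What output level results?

At ∞:1, everything above -15 dB is held at the ceiling.
Output gain then adds 5 dB: -15 + 5 = -10 dB.

-10 dB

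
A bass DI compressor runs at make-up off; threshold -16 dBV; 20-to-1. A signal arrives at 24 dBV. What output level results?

Overshoot: 24 − (-16) = 40 dB.
The 40 dB excess becomes 2 dB after 20:1 reduction.
So the level is -16 + 2 = -14 dBV.

-14 dBV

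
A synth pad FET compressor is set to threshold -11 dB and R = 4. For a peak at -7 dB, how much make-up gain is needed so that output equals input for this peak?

Without make-up, output = threshold + overshoot/4 = -11 + 1 = -10 dB.
Gap to target: 3 dB.

3 dB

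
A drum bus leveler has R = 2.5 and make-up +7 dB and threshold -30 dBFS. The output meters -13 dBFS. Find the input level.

-5 dBFS

Remove make-up: -13 − 7 = -20 dBFS.
That's 10 dB above the -30 dBFS threshold.
Input overshoot = R × output overshoot = 25 dB → input = -30 + 25 = -5 dBFS.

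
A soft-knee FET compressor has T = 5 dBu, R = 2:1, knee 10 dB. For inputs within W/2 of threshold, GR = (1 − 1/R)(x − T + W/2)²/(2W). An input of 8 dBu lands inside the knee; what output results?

x − T + W/2 = 8 − 5 + 5 = 8.
GR = (1 − 1/2) × 8² / 20 = 0.5 × 64 / 20 = 1.6 dB.
Output = 8 − 1.6 = 6.4 dBu.

6.4 dBu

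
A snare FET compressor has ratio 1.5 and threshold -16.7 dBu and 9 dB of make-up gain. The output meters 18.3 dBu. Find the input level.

22.3 dBu

Remove make-up: 18.3 − 9 = 9.3 dBu.
The compressed level sits 9.3 − (-16.7) = 26 dB over threshold.
Input overshoot = R × output overshoot = 39 dB → input = -16.7 + 39 = 22.3 dBu.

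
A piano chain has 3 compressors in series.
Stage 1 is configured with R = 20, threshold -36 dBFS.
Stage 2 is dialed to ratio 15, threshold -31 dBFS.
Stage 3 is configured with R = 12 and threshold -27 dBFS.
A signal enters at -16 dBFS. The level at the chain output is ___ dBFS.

Stage 1: overshoot 20 dB → 20/20 = 1 dB → -35 dBFS.
Stage 2: below threshold (-35 ≤ -31); passes unchanged; output -35 dBFS.
Stage 3: -35 dBFS ≤ -27 dBFS, so stage 3 doesn't engage; output -35 dBFS.

-35 dBFS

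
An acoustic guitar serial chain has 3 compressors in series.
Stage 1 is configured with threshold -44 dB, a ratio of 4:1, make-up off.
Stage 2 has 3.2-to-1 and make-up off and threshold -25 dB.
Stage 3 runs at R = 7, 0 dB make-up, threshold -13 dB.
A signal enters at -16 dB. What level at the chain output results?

-37 dB

Stage 1: overshoot 28 dB → 28/4 = 7 dB → -37 dB.
Stage 2: below threshold (-37 ≤ -25); passes unchanged; output -37 dB.
Stage 3: -37 dB ≤ -13 dB, so stage 3 doesn't engage; output -37 dB.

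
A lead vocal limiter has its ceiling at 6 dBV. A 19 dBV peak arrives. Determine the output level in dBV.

At ∞:1, everything above 6 dBV is held at the ceiling.

6 dBV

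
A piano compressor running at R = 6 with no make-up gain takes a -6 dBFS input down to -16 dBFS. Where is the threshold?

Input is 12 dB above T (since output overshoot × R = input overshoot: (-16 − T)·6 = -6 − T gives T = -18 dBFS).
Check: -18 + (-6 − (-18))/6 = -18 + 2 = -16 dBFS. ✓

-18 dBFS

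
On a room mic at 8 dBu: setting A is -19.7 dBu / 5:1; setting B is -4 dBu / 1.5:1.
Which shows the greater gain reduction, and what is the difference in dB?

A, by 18.16 dB

A: 27.7 dB over, compressed to 5.54 dB over, so 22.16 dB of GR.
B: 12 dB over, compressed to 8 dB over, so 4 dB of GR.
Difference: 18.16 dB in favour of A.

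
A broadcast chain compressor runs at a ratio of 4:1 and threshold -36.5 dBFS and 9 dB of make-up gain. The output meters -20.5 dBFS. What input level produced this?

-8.5 dBFS

Before make-up, the level was -20.5 − 9 = -29.5 dBFS.
Post-compression overshoot = -29.5 − (-36.5) = 7 dB.
Undo the ratio: input overshoot = 7 × 4 = 28 dB, giving input = -8.5 dBFS.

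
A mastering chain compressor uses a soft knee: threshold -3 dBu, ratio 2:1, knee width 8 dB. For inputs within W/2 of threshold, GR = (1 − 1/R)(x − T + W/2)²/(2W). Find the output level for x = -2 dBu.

x − T + W/2 = -2 − (-3) + 4 = 5.
GR = (1 − 1/2) × 5² / 16 = 0.5 × 25 / 16 = 0.78125 dB.
Output = -2 − 0.78125 = -2.78125 dBu.

-2.78125 dBu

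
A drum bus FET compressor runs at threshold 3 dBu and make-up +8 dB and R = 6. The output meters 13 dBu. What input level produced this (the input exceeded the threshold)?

15 dBu

Before make-up, the level was 13 − 8 = 5 dBu.
That's 2 dB above the 3 dBu threshold.
Input overshoot = R × output overshoot = 12 dB → input = 3 + 12 = 15 dBu.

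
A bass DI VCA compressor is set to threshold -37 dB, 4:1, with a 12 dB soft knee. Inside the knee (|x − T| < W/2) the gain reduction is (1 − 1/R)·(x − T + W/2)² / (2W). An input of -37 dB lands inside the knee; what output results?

x − T + W/2 = -37 − (-37) + 6 = 6.
GR = (1 − 1/4) × 6² / 24 = 0.75 × 36 / 24 = 1.125 dB.
Output = -37 − 1.125 = -38.125 dB.

-38.125 dB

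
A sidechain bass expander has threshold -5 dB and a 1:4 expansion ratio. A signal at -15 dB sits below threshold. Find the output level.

-45 dB

Below threshold, a 1:4 expander applies gain = (4−1)×(T − x) of attenuation.
(4−1) × 10 = 30 dB, so output = -15 − 30 = -45 dB.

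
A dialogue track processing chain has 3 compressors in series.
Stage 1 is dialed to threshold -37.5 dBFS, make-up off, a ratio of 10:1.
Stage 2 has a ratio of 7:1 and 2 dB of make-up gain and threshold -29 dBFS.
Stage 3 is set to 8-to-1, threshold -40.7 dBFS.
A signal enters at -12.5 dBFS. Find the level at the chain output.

Stage 1: -12.5 dBFS is 25 dB over -37.5 dBFS; at 10:1 that becomes 2.5 dB over, giving -35 dBFS.
Stage 2: -35 dBFS is at or below the -29 dBFS threshold — no compression; make-up brings it to -33 dBFS.
Stage 3: 7.7 dB above -40.7 dBFS, reduced 8:1 to 0.9625 dB above → -39.7375 dBFS.

-39.7375 dBFS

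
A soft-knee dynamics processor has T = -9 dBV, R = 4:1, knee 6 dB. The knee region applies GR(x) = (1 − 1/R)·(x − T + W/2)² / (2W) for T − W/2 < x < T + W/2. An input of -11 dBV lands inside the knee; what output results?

x − T + W/2 = -11 − (-9) + 3 = 1.
GR = (1 − 1/4) × 1² / 12 = 0.75 × 1 / 12 = 0.0625 dB.
Output = -11 − 0.0625 = -11.0625 dBV.

-11.0625 dBV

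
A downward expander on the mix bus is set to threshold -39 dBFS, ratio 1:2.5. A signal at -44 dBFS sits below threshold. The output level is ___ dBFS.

-51.5 dBFS

Below threshold, a 1:2.5 expander applies gain = (2.5−1)×(T − x) of attenuation.
(2.5−1) × 5 = 7.5 dB, so output = -44 − 7.5 = -51.5 dBFS.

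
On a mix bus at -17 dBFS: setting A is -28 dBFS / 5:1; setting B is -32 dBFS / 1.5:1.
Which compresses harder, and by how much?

A: GR = 11 − 11/5 = 8.8 dB.
B: GR = 15 − 15/1.5 = 5 dB.
A reduces 3.8 dB more.

A, by 3.8 dB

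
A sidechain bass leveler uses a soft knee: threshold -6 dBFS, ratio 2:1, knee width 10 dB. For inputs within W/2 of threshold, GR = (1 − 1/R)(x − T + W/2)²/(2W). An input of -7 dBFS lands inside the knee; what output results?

x − T + W/2 = -7 − (-6) + 5 = 4.
GR = (1 − 1/2) × 4² / 20 = 0.5 × 16 / 20 = 0.4 dB.
Output = -7 − 0.4 = -7.4 dBFS.

-7.4 dBFS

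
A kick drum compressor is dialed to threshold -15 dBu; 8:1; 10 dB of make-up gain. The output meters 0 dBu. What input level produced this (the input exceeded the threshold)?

Remove make-up: 0 − 10 = -10 dBu.
That's 5 dB above the -15 dBu threshold.
Input overshoot = R × output overshoot = 40 dB → input = -15 + 40 = 25 dBu.

25 dBu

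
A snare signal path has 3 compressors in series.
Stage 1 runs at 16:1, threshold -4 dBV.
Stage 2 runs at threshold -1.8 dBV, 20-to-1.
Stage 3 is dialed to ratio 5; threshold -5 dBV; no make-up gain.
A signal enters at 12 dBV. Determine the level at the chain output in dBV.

Stage 1: 16 dB above -4 dBV, reduced 16:1 to 1 dB above → -3 dBV.
Stage 2: below threshold (-3 ≤ -1.8); passes unchanged; output -3 dBV.
Stage 3: 2 dB above -5 dBV, reduced 5:1 to 0.4 dB above → -4.6 dBV.

-4.6 dBV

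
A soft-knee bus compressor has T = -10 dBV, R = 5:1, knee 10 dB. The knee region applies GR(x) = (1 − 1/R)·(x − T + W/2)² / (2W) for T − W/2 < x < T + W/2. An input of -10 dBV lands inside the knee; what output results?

x − T + W/2 = -10 − (-10) + 5 = 5.
GR = (1 − 1/5) × 5² / 20 = 0.8 × 25 / 20 = 1 dB.
Output = -10 − 1 = -11 dBV.

-11 dBV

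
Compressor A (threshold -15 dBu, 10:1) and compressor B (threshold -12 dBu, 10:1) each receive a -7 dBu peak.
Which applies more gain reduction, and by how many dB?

A, by 2.7 dB

A: overshoot 8 dB → output overshoot 0.8 dB → GR 7.2 dB.
B: overshoot 5 dB → output overshoot 0.5 dB → GR 4.5 dB.
A reduces 2.7 dB more.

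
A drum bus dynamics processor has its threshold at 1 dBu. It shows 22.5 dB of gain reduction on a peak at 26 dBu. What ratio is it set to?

Input overshoot = 26 − 1 = 25 dB.
Output overshoot = 25 − 22.5 = 2.5 dB.
Ratio = input overshoot / output overshoot = 25 / 2.5 = 10.

10:1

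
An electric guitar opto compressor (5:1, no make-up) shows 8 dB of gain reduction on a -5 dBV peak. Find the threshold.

-15 dBV

Input is 10 dB above T (since output overshoot × R = input overshoot: (-13 − T)·5 = -5 − T gives T = -15 dBV).
Check: -15 + (-5 − (-15))/5 = -15 + 2 = -13 dBV. ✓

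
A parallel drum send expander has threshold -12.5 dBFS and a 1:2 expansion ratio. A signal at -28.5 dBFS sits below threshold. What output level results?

-44.5 dBFS

Undershoot = (-12.5) − (-28.5) = 16 dB.
At 1:2, that expands to 32 dB under threshold.
Output = -12.5 − 32 = -44.5 dBFS.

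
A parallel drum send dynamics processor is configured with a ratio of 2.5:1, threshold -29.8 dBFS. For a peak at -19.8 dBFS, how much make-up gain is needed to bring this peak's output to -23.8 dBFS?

Without make-up, output = threshold + overshoot/2.5 = -29.8 + 4 = -25.8 dBFS.
Gap to target: 2 dB.

2 dB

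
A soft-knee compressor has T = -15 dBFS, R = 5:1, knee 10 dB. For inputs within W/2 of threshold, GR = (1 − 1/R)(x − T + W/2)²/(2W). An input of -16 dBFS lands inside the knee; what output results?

-16.64 dBFS

x − T + W/2 = -16 − (-15) + 5 = 4.
GR = (1 − 1/5) × 4² / 20 = 0.8 × 16 / 20 = 0.64 dB.
Output = -16 − 0.64 = -16.64 dBFS.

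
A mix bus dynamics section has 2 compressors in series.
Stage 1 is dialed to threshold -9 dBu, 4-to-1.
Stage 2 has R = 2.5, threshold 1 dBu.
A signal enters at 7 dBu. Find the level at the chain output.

-5 dBu

Stage 1: 7 dBu is 16 dB over -9 dBu; at 4:1 that becomes 4 dB over, giving -5 dBu.
Stage 2: -5 dBu ≤ 1 dBu, so stage 2 doesn't engage; output -5 dBu.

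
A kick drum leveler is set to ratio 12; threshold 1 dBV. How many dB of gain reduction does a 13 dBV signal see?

11 dB

Overshoot = 13 − 1 = 12 dB.
After 12:1 compression the overshoot becomes 12/12 = 1 dB.
So the signal is attenuated by 12 − 1 = 11 dB.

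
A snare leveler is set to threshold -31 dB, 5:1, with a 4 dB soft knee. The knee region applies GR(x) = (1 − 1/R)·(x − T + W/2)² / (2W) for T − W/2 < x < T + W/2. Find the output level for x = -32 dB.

x − T + W/2 = -32 − (-31) + 2 = 1.
GR = (1 − 1/5) × 1² / 8 = 0.8 × 1 / 8 = 0.1 dB.
Output = -32 − 0.1 = -32.1 dB.

-32.1 dB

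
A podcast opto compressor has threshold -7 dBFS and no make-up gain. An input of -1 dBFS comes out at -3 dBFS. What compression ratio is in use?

1.5:1

Input overshoot = -1 − (-7) = 6 dB; output overshoot = -3 − (-7) = 4 dB.
Ratio = 6 / 4 = 1.5.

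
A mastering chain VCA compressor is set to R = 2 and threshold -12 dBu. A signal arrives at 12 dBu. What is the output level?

The input is 24 dB above the -12 dBu threshold.
2:1 compression reduces that to 24/2 = 12 dB over.
So the level is -12 + 12 = 0 dBu.

0 dBu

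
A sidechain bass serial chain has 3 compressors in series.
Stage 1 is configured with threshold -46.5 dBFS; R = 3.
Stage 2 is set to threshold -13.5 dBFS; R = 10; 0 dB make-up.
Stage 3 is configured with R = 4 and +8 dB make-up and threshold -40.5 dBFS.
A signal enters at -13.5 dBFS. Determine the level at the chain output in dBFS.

Stage 1: overshoot 33 dB → 33/3 = 11 dB → -35.5 dBFS.
Stage 2: -35.5 dBFS is at or below the -13.5 dBFS threshold — no compression; output -35.5 dBFS.
Stage 3: -35.5 dBFS is 5 dB over -40.5 dBFS; at 4:1 that becomes 1.25 dB over, giving -39.25 dBFS; +8 dB make-up → -31.25 dBFS.

-31.25 dBFS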